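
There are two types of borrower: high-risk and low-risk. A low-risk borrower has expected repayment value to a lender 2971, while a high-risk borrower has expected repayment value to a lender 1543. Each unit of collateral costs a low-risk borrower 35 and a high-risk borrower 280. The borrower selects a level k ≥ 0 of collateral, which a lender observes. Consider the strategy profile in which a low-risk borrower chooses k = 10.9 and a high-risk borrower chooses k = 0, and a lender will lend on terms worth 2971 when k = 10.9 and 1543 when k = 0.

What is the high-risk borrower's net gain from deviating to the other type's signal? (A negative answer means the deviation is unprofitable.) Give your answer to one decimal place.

Playing k = 0 the high-risk borrower receives 1543.
Deviating to k = 10.9 brings payment 2971 at cost 280 × 10.9 = 3052, netting -81.
Gain from deviating: -81 − 1543 = -1624.0.
The gain is negative, so the high-risk type's incentive-compatibility constraint is satisfied.

-1624.0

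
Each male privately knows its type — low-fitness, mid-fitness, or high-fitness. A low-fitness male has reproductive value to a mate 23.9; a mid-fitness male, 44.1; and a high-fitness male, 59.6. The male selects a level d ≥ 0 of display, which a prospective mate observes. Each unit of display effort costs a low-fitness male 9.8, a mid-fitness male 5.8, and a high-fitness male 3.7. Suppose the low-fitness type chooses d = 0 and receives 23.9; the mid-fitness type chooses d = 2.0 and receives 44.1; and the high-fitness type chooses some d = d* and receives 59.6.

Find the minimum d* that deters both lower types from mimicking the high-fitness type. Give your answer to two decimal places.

4.67

Low-fitness type (on-path payoff 23.9) won't mimic when 23.9 ≥ 59.6 − 9.8·d*, i.e. d* ≥ 3.64.
Mid-fitness type (on-path payoff 44.1 − 5.8×2.0 = 32.5) won't mimic when 32.5 ≥ 59.6 − 5.8·d*, i.e. d* ≥ 4.67.
Both must hold, so d* = max(3.64, 4.67) = 4.67. The mid-fitness type's constraint binds.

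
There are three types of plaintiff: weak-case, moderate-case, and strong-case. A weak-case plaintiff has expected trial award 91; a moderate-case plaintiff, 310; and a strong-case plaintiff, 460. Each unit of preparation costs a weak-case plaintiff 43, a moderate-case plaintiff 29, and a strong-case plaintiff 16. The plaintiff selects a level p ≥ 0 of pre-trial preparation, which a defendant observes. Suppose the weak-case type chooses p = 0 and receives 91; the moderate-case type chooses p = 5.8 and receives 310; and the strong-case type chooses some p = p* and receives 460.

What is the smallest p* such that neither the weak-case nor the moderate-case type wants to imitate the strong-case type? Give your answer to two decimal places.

10.97

Weak-case type (on-path payoff 91) won't mimic when 91 ≥ 460 − 43·p*, i.e. p* ≥ 8.58.
Moderate-case type (on-path payoff 310 − 29×5.8 = 141.8) won't mimic when 141.8 ≥ 460 − 29·p*, i.e. p* ≥ 10.97.
Both must hold, so p* = max(8.58, 10.97) = 10.97. The moderate-case type's constraint binds.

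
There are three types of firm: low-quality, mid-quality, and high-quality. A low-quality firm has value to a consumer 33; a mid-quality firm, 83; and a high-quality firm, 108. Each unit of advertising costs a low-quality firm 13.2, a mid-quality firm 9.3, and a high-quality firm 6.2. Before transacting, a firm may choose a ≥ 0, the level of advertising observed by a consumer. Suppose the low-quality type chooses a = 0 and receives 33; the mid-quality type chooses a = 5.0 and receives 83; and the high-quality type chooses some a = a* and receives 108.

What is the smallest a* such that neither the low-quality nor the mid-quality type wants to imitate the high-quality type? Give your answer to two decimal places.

Mid-quality type (on-path payoff 83 − 9.3×5.0 = 36.5) won't mimic when 36.5 ≥ 108 − 9.3·a*, i.e. a* ≥ 7.69.
Low-quality type (on-path payoff 33) won't mimic when 33 ≥ 108 − 13.2·a*, i.e. a* ≥ 5.68.
Both must hold, so a* = max(5.68, 7.69) = 7.69. The mid-quality type's constraint binds.

7.69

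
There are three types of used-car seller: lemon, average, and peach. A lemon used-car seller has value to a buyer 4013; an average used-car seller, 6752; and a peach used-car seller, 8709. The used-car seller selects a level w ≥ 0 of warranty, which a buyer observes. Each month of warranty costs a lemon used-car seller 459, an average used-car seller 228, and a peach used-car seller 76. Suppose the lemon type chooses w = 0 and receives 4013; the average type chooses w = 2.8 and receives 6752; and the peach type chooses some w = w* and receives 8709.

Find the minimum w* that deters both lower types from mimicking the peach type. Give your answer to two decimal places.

11.38

Average type (on-path payoff 6752 − 228×2.8 = 6113.6) won't mimic when 6113.6 ≥ 8709 − 228·w*, i.e. w* ≥ 11.38.
Lemon type (on-path payoff 4013) won't mimic when 4013 ≥ 8709 − 459·w*, i.e. w* ≥ 10.23.
Both must hold, so w* = max(10.23, 11.38) = 11.38. The average type's constraint binds.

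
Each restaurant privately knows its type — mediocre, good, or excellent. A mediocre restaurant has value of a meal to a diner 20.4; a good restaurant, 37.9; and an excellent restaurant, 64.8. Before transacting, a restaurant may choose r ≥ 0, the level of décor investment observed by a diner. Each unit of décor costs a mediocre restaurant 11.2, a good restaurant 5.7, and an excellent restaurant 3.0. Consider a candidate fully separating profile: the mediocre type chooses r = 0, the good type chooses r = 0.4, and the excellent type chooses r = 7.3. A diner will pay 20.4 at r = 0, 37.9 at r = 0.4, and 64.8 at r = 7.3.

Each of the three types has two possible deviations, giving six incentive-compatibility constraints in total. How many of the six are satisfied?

5

Good (own payoff 37.9 − 5.7×0.4 = 35.62): to r=0 gives 20.4 → no gain ✓; to r=7.3 gives 64.8 − 5.7×7.3 = 23.19 → no gain ✓.
Excellent (own payoff 64.8 − 3.0×7.3 = 42.9): to r=0 gives 20.4 → no gain ✓; to r=0.4 gives 37.9 − 3.0×0.4 = 36.7 → no gain ✓.
Mediocre (own payoff 20.4): to r=0.4 gives 37.9 − 11.2×0.4 = 33.42 → profitable ✗; to r=7.3 gives 64.8 − 11.2×7.3 = -16.96 → no gain ✓.
5 of the 6 constraints hold; not an equilibrium.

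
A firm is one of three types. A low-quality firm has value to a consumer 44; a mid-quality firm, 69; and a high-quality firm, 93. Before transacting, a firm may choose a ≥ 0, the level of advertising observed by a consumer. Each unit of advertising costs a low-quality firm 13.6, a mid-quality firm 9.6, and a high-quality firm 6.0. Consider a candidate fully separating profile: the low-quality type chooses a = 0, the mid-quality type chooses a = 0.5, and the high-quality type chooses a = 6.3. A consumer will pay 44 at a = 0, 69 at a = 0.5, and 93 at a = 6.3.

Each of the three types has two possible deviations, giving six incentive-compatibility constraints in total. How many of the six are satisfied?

Mid-quality (own payoff 69 − 9.6×0.5 = 64.2): to a=0 gives 44 → no gain ✓; to a=6.3 gives 93 − 9.6×6.3 = 32.52 → no gain ✓.
Low-quality (own payoff 44): to a=0.5 gives 69 − 13.6×0.5 = 62.2 → profitable ✗; to a=6.3 gives 93 − 13.6×6.3 = 7.32 → no gain ✓.
High-quality (own payoff 93 − 6.0×6.3 = 55.2): to a=0 gives 44 → no gain ✓; to a=0.5 gives 69 − 6.0×0.5 = 66 → profitable ✗.
4 of the 6 constraints hold; not an equilibrium.

4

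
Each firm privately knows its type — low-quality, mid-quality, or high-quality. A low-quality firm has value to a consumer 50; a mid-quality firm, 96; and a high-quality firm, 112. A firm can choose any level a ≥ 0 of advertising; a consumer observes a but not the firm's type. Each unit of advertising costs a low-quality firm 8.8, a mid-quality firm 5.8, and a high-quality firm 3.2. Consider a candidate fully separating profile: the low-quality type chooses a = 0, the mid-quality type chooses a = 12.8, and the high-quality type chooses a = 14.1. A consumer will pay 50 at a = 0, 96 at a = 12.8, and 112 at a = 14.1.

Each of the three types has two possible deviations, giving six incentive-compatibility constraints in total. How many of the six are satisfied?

High-quality (own payoff 112 − 3.2×14.1 = 66.88): to a=0 gives 50 → no gain ✓; to a=12.8 gives 96 − 3.2×12.8 = 55.04 → no gain ✓.
Mid-quality (own payoff 96 − 5.8×12.8 = 21.76): to a=0 gives 50 → profitable ✗; to a=14.1 gives 112 − 5.8×14.1 = 30.22 → profitable ✗.
Low-quality (own payoff 50): to a=12.8 gives 96 − 8.8×12.8 = -16.64 → no gain ✓; to a=14.1 gives 112 − 8.8×14.1 = -12.08 → no gain ✓.
4 of the 6 constraints hold; not an equilibrium.

4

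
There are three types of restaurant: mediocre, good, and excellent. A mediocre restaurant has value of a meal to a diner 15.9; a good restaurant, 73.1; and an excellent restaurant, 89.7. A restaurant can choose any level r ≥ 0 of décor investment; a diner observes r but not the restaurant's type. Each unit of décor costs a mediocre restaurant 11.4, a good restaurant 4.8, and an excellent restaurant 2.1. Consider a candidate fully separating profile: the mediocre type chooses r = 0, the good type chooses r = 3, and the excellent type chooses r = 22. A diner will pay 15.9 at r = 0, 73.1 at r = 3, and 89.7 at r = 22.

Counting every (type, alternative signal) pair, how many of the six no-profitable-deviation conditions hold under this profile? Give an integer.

4

Good (own payoff 73.1 − 4.8×3 = 58.7): to r=0 gives 15.9 → no gain ✓; to r=22 gives 89.7 − 4.8×22 = -15.9 → no gain ✓.
Mediocre (own payoff 15.9): to r=3 gives 73.1 − 11.4×3 = 38.9 → profitable ✗; to r=22 gives 89.7 − 11.4×22 = -161.1 → no gain ✓.
Excellent (own payoff 89.7 − 2.1×22 = 43.5): to r=0 gives 15.9 → no gain ✓; to r=3 gives 73.1 − 2.1×3 = 66.8 → profitable ✗.
4 of the 6 constraints hold; not an equilibrium.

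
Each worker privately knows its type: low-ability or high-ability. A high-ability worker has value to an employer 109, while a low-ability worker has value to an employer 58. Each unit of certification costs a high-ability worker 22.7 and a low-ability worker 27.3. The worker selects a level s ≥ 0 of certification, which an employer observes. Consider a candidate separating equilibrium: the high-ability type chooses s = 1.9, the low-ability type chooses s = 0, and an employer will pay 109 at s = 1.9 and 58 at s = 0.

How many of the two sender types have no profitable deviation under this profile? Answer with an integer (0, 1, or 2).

Low-ability type: stay at 0 → 58; mimic → 109 − 27.3 × 1.9 = 57.13. IC holds (58 ≥ 57.13).
High-ability type: signal → 109 − 22.7 × 1.9 = 65.87; deviate to 0 → 58. IC holds (65.87 ≥ 58).
2 of 2 constraints hold, so this is a separating equilibrium.

2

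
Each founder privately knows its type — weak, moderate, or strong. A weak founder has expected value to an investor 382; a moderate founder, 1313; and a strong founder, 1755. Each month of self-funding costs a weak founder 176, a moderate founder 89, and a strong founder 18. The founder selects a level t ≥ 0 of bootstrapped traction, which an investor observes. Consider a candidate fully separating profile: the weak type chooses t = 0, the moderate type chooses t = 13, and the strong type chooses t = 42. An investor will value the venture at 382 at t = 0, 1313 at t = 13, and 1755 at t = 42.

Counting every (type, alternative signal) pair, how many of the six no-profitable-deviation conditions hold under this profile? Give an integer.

Moderate (own payoff 1313 − 89×13 = 156): to t=0 gives 382 → profitable ✗; to t=42 gives 1755 − 89×42 = -1983 → no gain ✓.
Weak (own payoff 382): to t=13 gives 1313 − 176×13 = -975 → no gain ✓; to t=42 gives 1755 − 176×42 = -5637 → no gain ✓.
Strong (own payoff 1755 − 18×42 = 999): to t=0 gives 382 → no gain ✓; to t=13 gives 1313 − 18×13 = 1079 → profitable ✗.
4 of the 6 constraints hold; not an equilibrium.

4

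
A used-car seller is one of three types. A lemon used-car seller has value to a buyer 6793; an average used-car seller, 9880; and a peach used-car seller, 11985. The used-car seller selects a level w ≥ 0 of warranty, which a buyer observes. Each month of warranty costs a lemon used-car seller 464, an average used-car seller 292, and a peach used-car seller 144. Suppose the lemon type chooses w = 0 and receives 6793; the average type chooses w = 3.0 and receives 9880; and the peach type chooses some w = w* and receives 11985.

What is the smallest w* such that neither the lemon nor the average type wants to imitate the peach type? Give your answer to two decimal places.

Lemon type (on-path payoff 6793) won't mimic when 6793 ≥ 11985 − 464·w*, i.e. w* ≥ 11.19.
Average type (on-path payoff 9880 − 292×3.0 = 9004) won't mimic when 9004 ≥ 11985 − 292·w*, i.e. w* ≥ 10.21.
Both must hold, so w* = max(11.19, 10.21) = 11.19. The lemon type's constraint binds.

11.19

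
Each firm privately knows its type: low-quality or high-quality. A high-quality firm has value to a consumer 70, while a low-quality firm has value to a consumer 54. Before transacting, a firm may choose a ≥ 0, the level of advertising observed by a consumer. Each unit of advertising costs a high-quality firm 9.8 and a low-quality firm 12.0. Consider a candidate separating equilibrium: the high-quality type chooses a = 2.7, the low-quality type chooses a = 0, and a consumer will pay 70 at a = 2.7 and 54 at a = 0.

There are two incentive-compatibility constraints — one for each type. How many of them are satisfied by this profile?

1

High-quality type: signal → 70 − 9.8 × 2.7 = 43.54; deviate to 0 → 54. IC fails (43.54 < 54).
Low-quality type: stay at 0 → 54; mimic → 70 − 12.0 × 2.7 = 37.6. IC holds (54 ≥ 37.6).
1 of 2 constraints hold, so this profile is not an equilibrium.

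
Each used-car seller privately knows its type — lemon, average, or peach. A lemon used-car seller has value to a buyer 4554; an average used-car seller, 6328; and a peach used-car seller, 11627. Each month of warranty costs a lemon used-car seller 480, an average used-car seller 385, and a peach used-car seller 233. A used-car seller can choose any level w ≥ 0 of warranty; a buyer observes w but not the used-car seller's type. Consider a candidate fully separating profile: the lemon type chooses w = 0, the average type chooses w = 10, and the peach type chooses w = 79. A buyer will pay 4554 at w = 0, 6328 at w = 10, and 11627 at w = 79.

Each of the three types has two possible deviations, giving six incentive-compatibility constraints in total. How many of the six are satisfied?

Lemon (own payoff 4554): to w=10 gives 6328 − 480×10 = 1528 → no gain ✓; to w=79 gives 11627 − 480×79 = -26293 → no gain ✓.
Peach (own payoff 11627 − 233×79 = -6780): to w=0 gives 4554 → profitable ✗; to w=10 gives 6328 − 233×10 = 3998 → profitable ✗.
Average (own payoff 6328 − 385×10 = 2478): to w=0 gives 4554 → profitable ✗; to w=79 gives 11627 − 385×79 = -18788 → no gain ✓.
3 of the 6 constraints hold; not an equilibrium.

3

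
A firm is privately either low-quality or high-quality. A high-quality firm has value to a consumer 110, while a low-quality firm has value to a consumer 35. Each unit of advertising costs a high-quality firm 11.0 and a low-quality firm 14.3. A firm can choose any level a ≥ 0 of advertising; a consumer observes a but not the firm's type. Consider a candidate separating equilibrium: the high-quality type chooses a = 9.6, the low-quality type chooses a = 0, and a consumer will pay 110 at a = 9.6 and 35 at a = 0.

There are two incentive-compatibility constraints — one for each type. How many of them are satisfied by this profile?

1

Low-quality type: stay at 0 → 35; mimic → 110 − 14.3 × 9.6 = -27.28. IC holds (35 ≥ -27.28).
High-quality type: signal → 110 − 11.0 × 9.6 = 4.4; deviate to 0 → 35. IC fails (4.4 < 35).
1 of 2 constraints hold, so this profile is not an equilibrium.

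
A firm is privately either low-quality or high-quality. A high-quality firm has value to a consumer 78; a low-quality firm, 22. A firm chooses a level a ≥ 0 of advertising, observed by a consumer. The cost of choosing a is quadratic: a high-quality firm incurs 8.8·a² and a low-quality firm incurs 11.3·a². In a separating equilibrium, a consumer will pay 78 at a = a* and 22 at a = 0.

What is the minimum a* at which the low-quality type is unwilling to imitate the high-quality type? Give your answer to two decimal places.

The low-quality type at a = 0 receives 22; imitating at a* yields 78 − 11.3·a*².
Indifference: 22 = 78 − 11.3·a*², so a*² = (78 − 22) / 11.3 ≈ 4.9558.
a* = √4.9558 ≈ 2.23.

2.23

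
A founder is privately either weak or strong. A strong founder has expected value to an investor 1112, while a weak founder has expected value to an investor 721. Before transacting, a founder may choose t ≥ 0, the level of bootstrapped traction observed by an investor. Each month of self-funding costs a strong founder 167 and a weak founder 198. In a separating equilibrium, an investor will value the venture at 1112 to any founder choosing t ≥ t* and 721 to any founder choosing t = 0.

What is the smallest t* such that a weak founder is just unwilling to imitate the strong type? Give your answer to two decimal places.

A weak founder choosing t = 0 receives 721.
Imitating at t* instead would pay 1112 at cost 198·t*, netting 1112 − 198·t*.
Indifference: 721 = 1112 − 198·t*, so t* = (1112 − 721) / 198 ≈ 1.97.
At t* the weak type's incentive constraint just binds; the strong type strictly prefers t* since its per-unit cost is lower.

1.97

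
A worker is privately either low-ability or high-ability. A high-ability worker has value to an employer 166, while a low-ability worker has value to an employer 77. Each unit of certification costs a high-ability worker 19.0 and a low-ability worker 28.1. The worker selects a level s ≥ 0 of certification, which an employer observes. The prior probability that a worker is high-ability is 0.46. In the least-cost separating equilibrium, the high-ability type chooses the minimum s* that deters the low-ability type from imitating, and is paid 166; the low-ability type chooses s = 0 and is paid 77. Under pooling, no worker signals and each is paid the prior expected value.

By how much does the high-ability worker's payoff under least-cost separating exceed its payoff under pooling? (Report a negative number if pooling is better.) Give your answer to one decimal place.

-12.1

Least-cost separating signal: s* solves 77 = 166 − 28.1·s*, so s* = (166 − 77)/28.1 ≈ 3.1673.
High-ability type's separating payoff: 166 − 19.0 × s* = 166 − 19.0 × (166 − 77)/28.1 = 166 − 1691/28.1 ≈ 105.822.
Pooling payoff: 0.46 × 166 + 0.54 × 77 = 117.94.
Difference: 105.822 − 117.94 = -12.118, i.e. -12.1 to one decimal place.
The high-ability type would prefer the pooling outcome.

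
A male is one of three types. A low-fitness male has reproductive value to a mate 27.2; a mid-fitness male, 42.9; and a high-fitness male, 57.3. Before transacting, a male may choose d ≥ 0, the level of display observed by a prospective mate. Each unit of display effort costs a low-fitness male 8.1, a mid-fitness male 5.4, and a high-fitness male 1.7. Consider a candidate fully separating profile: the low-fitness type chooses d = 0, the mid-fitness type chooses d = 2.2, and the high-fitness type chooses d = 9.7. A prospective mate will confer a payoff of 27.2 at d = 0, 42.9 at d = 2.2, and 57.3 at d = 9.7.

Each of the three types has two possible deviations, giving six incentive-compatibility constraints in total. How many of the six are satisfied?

6

High-fitness (own payoff 57.3 − 1.7×9.7 = 40.81): to d=0 gives 27.2 → no gain ✓; to d=2.2 gives 42.9 − 1.7×2.2 = 39.16 → no gain ✓.
Mid-fitness (own payoff 42.9 − 5.4×2.2 = 31.02): to d=0 gives 27.2 → no gain ✓; to d=9.7 gives 57.3 − 5.4×9.7 = 4.92 → no gain ✓.
Low-fitness (own payoff 27.2): to d=2.2 gives 42.9 − 8.1×2.2 = 25.08 → no gain ✓; to d=9.7 gives 57.3 − 8.1×9.7 = -21.27 → no gain ✓.
6 of the 6 constraints hold; this profile is a separating equilibrium.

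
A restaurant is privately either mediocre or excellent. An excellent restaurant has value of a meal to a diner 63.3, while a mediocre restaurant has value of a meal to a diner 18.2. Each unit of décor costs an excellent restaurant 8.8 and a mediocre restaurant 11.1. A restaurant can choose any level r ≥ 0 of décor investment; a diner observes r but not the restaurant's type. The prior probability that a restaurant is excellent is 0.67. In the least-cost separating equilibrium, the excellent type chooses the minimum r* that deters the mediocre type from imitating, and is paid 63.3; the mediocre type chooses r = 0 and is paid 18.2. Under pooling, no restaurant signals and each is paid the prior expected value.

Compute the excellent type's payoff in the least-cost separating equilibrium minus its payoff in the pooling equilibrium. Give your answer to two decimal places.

-20.87

Least-cost separating signal: r* solves 18.2 = 63.3 − 11.1·r*, so r* = (63.3 − 18.2)/11.1 ≈ 4.0631.
Excellent type's separating payoff: 63.3 − 8.8 × r* = 63.3 − 8.8 × (63.3 − 18.2)/11.1 = 63.3 − 396.88/11.1 ≈ 27.5450.
Pooling payoff: 0.67 × 63.3 + 0.33 × 18.2 = 48.417.
Difference: 27.5450 − 48.417 = -20.872, i.e. -20.87 to two decimal places.
The excellent type would prefer the pooling outcome.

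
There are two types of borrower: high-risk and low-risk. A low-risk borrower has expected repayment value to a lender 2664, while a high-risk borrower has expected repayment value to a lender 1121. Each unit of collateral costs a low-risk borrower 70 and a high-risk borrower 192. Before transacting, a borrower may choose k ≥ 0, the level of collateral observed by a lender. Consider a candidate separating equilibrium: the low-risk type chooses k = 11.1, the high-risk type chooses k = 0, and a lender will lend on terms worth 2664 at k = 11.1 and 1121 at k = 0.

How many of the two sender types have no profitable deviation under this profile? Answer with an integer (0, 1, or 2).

Low-risk type: signal → 2664 − 70 × 11.1 = 1887; deviate to 0 → 1121. IC holds (1887 ≥ 1121).
High-risk type: stay at 0 → 1121; mimic → 2664 − 192 × 11.1 = 532.8. IC holds (1121 ≥ 532.8).
2 of 2 constraints hold, so this is a separating equilibrium.

2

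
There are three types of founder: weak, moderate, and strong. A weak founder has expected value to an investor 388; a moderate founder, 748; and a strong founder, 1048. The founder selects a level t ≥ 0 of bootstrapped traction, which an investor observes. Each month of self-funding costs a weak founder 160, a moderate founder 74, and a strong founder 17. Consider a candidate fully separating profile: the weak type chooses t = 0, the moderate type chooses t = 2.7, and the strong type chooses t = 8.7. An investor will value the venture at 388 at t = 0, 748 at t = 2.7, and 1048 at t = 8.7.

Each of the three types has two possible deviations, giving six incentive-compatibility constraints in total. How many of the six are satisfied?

6

Weak (own payoff 388): to t=2.7 gives 748 − 160×2.7 = 316 → no gain ✓; to t=8.7 gives 1048 − 160×8.7 = -344 → no gain ✓.
Strong (own payoff 1048 − 17×8.7 = 900.1): to t=0 gives 388 → no gain ✓; to t=2.7 gives 748 − 17×2.7 = 702.1 → no gain ✓.
Moderate (own payoff 748 − 74×2.7 = 548.2): to t=0 gives 388 → no gain ✓; to t=8.7 gives 1048 − 74×8.7 = 404.2 → no gain ✓.
6 of the 6 constraints hold; this profile is a separating equilibrium.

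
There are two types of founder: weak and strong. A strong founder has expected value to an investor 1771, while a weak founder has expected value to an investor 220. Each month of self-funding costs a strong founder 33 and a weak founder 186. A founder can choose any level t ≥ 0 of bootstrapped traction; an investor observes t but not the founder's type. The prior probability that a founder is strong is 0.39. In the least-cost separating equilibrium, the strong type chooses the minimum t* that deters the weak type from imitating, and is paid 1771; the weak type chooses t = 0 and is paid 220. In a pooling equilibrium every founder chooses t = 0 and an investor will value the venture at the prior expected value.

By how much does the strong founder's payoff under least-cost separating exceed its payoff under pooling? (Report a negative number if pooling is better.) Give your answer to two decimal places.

670.93

Least-cost separating signal: t* solves 220 = 1771 − 186·t*, so t* = (1771 − 220)/186 ≈ 8.3387.
Strong type's separating payoff: 1771 − 33 × t* = 1771 − 33 × (1771 − 220)/186 = 1771 − 51183/186 ≈ 1495.8226.
Pooling payoff: 0.39 × 1771 + 0.61 × 220 = 824.89.
Difference: 1495.8226 − 824.89 = 670.9326, i.e. 670.93 to two decimal places.
The strong type prefers to separate.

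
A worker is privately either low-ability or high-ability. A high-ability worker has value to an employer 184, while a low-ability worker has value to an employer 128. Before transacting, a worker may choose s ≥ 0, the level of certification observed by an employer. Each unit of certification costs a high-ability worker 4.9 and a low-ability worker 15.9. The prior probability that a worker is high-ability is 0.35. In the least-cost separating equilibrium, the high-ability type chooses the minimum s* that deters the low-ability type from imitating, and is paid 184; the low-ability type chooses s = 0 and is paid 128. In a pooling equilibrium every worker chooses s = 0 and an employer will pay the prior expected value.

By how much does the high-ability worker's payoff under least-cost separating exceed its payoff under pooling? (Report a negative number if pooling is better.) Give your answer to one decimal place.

Least-cost separating signal: s* solves 128 = 184 − 15.9·s*, so s* = (184 − 128)/15.9 ≈ 3.5220.
High-ability type's separating payoff: 184 − 4.9 × s* = 184 − 4.9 × (184 − 128)/15.9 = 184 − 274.4/15.9 ≈ 166.742.
Pooling payoff: 0.35 × 184 + 0.65 × 128 = 147.6.
Difference: 166.742 − 147.6 = 19.142, i.e. 19.1 to one decimal place.
The high-ability type prefers to separate.

19.1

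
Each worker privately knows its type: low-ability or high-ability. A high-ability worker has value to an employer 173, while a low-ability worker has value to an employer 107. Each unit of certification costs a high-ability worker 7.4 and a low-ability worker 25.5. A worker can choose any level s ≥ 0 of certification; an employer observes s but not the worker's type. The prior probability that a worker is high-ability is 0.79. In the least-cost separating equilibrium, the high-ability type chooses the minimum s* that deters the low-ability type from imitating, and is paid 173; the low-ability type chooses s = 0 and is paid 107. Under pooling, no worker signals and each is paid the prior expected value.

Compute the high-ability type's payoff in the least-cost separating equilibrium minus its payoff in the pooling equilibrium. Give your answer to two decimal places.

Least-cost separating signal: s* solves 107 = 173 − 25.5·s*, so s* = (173 − 107)/25.5 ≈ 2.5882.
High-ability type's separating payoff: 173 − 7.4 × s* = 173 − 7.4 × (173 − 107)/25.5 = 173 − 488.4/25.5 ≈ 153.8471.
Pooling payoff: 0.79 × 173 + 0.21 × 107 = 159.14.
Difference: 153.8471 − 159.14 = -5.2929, i.e. -5.29 to two decimal places.
The high-ability type would prefer the pooling outcome.

-5.29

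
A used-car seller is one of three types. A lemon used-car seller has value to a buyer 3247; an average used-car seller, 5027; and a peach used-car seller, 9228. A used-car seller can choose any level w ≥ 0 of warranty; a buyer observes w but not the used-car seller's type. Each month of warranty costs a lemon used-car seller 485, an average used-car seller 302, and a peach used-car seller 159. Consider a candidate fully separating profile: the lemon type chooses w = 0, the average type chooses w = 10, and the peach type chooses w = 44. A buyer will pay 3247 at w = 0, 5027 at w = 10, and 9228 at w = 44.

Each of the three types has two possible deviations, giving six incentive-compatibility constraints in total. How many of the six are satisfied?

3

Lemon (own payoff 3247): to w=10 gives 5027 − 485×10 = 177 → no gain ✓; to w=44 gives 9228 − 485×44 = -12112 → no gain ✓.
Average (own payoff 5027 − 302×10 = 2007): to w=0 gives 3247 → profitable ✗; to w=44 gives 9228 − 302×44 = -4060 → no gain ✓.
Peach (own payoff 9228 − 159×44 = 2232): to w=0 gives 3247 → profitable ✗; to w=10 gives 5027 − 159×10 = 3437 → profitable ✗.
3 of the 6 constraints hold; not an equilibrium.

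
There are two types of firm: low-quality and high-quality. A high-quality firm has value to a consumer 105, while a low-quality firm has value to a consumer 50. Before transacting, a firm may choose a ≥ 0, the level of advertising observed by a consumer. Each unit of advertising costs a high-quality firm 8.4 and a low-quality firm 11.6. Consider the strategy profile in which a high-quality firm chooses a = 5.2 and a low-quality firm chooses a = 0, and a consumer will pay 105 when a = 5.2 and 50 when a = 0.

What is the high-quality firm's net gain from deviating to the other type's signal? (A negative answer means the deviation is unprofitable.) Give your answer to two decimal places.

Playing a = 5.2 the high-quality firm receives 105 − 8.4 × 5.2 = 61.32.
Deviating to a = 0 yields 50 instead.
Gain from deviating: 50 − 61.32 = -11.32.
The gain is negative, so the high-quality type's incentive-compatibility constraint is satisfied.

-11.32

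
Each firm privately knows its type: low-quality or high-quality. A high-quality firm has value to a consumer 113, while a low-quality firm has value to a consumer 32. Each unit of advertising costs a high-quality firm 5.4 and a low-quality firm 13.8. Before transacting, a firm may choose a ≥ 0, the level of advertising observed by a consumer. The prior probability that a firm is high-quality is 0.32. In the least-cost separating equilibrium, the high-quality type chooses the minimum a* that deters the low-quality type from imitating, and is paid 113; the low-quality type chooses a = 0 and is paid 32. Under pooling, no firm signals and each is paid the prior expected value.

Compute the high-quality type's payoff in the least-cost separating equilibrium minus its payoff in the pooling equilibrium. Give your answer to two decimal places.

23.38

Least-cost separating signal: a* solves 32 = 113 − 13.8·a*, so a* = (113 − 32)/13.8 ≈ 5.8696.
High-quality type's separating payoff: 113 − 5.4 × a* = 113 − 5.4 × (113 − 32)/13.8 = 113 − 437.4/13.8 ≈ 81.3043.
Pooling payoff: 0.32 × 113 + 0.68 × 32 = 57.92.
Difference: 81.3043 − 57.92 = 23.3843, i.e. 23.38 to two decimal places.
The high-quality type prefers to separate.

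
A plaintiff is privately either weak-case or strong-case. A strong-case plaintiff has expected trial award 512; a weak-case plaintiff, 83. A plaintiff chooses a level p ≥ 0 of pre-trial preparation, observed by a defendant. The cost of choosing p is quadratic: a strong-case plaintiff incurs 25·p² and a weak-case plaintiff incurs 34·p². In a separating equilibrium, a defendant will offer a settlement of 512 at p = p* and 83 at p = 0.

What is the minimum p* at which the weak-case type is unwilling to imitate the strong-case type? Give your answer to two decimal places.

The weak-case type at p = 0 receives 83; imitating at p* yields 512 − 34·p*².
Indifference: 83 = 512 − 34·p*², so p*² = (512 − 83) / 34 ≈ 12.6176.
p* = √12.6176 ≈ 3.55.

3.55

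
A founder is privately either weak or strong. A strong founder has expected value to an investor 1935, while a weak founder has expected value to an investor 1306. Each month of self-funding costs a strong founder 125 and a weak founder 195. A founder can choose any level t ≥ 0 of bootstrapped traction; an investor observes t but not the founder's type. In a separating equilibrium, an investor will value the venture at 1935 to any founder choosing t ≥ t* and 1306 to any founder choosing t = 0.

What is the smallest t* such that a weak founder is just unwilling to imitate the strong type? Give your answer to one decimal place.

A weak founder choosing t = 0 receives 1306.
Imitating at t* instead would pay 1935 at cost 195·t*, netting 1935 − 195·t*.
Indifference: 1306 = 1935 − 195·t*, so t* = (1935 − 1306) / 195 ≈ 3.2.
At t* the weak type's incentive constraint just binds; the strong type strictly prefers t* since its per-unit cost is lower.

3.2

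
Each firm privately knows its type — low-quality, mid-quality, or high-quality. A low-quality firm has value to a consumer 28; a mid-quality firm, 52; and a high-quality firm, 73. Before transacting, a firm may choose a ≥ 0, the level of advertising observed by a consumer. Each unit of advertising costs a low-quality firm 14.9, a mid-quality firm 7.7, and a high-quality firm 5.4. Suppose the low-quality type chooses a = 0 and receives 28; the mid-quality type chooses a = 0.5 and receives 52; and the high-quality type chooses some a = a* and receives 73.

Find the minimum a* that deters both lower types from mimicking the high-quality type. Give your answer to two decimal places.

3.23

Low-quality type (on-path payoff 28) won't mimic when 28 ≥ 73 − 14.9·a*, i.e. a* ≥ 3.02.
Mid-quality type (on-path payoff 52 − 7.7×0.5 = 48.15) won't mimic when 48.15 ≥ 73 − 7.7·a*, i.e. a* ≥ 3.23.
Both must hold, so a* = max(3.02, 3.23) = 3.23. The mid-quality type's constraint binds.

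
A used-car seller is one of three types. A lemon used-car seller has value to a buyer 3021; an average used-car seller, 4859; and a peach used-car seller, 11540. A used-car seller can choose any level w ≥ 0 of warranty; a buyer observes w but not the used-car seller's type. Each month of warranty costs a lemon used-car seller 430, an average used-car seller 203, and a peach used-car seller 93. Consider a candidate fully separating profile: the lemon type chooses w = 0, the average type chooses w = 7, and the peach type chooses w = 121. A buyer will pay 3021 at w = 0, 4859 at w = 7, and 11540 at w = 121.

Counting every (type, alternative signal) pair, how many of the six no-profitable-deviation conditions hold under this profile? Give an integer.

4

Peach (own payoff 11540 − 93×121 = 287): to w=0 gives 3021 → profitable ✗; to w=7 gives 4859 − 93×7 = 4208 → profitable ✗.
Lemon (own payoff 3021): to w=7 gives 4859 − 430×7 = 1849 → no gain ✓; to w=121 gives 11540 − 430×121 = -40490 → no gain ✓.
Average (own payoff 4859 − 203×7 = 3438): to w=0 gives 3021 → no gain ✓; to w=121 gives 11540 − 203×121 = -13023 → no gain ✓.
4 of the 6 constraints hold; not an equilibrium.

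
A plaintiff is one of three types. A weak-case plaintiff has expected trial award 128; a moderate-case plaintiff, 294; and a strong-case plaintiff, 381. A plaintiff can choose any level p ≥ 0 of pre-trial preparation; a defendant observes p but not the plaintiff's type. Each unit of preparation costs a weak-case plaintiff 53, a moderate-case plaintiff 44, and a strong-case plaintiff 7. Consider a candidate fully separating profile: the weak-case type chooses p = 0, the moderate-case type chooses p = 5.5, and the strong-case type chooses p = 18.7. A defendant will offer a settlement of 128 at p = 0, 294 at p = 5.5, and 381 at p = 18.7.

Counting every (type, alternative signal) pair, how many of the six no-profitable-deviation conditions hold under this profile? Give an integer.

Moderate-case (own payoff 294 − 44×5.5 = 52): to p=0 gives 128 → profitable ✗; to p=18.7 gives 381 − 44×18.7 = -441.8 → no gain ✓.
Strong-case (own payoff 381 − 7×18.7 = 250.1): to p=0 gives 128 → no gain ✓; to p=5.5 gives 294 − 7×5.5 = 255.5 → profitable ✗.
Weak-case (own payoff 128): to p=5.5 gives 294 − 53×5.5 = 2.5 → no gain ✓; to p=18.7 gives 381 − 53×18.7 = -610.1 → no gain ✓.
4 of the 6 constraints hold; not an equilibrium.

4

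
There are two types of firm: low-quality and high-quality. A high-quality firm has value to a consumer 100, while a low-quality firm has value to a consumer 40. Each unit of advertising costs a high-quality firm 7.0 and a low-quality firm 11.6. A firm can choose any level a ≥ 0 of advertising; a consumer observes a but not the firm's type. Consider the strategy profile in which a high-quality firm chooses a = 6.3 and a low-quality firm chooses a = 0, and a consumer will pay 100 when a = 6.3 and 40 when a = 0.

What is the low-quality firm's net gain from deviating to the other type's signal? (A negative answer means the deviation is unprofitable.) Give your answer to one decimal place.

Playing a = 0 the low-quality firm receives 40.
Deviating to a = 6.3 brings payment 100 at cost 11.6 × 6.3 = 73.08, netting 26.92.
Gain from deviating: 26.92 − 40 = -13.08, i.e. -13.1 to one decimal place.
The gain is negative, so the low-quality type's incentive-compatibility constraint is satisfied.

-13.1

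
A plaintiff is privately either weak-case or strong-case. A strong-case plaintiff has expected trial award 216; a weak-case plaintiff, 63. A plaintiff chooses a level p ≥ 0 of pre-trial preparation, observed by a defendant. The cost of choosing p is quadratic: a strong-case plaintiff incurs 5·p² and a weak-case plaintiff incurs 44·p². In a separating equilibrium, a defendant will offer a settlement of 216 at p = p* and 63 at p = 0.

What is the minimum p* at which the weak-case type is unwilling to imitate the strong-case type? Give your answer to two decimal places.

1.86

The weak-case type at p = 0 receives 63; imitating at p* yields 216 − 44·p*².
Indifference: 63 = 216 − 44·p*², so p*² = (216 − 63) / 44 ≈ 3.4773.
p* = √3.4773 ≈ 1.86.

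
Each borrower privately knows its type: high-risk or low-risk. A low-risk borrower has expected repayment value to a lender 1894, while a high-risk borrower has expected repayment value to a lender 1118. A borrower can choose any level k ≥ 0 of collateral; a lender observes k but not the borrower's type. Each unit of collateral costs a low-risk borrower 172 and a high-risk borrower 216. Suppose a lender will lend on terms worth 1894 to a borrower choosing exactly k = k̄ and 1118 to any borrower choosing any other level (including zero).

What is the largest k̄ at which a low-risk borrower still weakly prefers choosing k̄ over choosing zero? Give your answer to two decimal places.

Choosing k̄ yields the low-risk type 1894 − 172·k̄; choosing zero yields 1118.
The low-risk type is indifferent at 1894 − 172·k̄ = 1118, i.e. k̄ = (1894 − 1118) / 172 ≈ 4.51.
For any k̄ above 4.51 the low-risk type would rather pool at zero, so separation collapses.

4.51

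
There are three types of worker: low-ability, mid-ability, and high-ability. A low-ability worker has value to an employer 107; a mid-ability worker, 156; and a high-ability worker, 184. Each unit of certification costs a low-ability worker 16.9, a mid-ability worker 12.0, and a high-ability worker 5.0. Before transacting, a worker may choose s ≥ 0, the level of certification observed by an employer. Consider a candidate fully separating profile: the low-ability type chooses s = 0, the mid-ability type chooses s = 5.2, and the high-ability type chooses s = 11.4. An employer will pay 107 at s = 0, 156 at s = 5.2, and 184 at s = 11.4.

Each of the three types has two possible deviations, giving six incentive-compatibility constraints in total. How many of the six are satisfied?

Low-ability (own payoff 107): to s=5.2 gives 156 − 16.9×5.2 = 68.12 → no gain ✓; to s=11.4 gives 184 − 16.9×11.4 = -8.66 → no gain ✓.
High-ability (own payoff 184 − 5.0×11.4 = 127): to s=0 gives 107 → no gain ✓; to s=5.2 gives 156 − 5.0×5.2 = 130 → profitable ✗.
Mid-ability (own payoff 156 − 12.0×5.2 = 93.6): to s=0 gives 107 → profitable ✗; to s=11.4 gives 184 − 12.0×11.4 = 47.2 → no gain ✓.
4 of the 6 constraints hold; not an equilibrium.

4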